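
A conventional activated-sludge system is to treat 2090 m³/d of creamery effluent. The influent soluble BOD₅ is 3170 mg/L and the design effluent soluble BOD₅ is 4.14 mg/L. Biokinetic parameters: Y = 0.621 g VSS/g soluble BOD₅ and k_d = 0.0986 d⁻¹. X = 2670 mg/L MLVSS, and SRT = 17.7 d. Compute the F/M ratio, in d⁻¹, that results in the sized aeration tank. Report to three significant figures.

From the SRT design equation V = Y Q (S₀−S) θ_c / [X (1 + k_d θ_c)] = 0.621 × 2090 × (3170 − 4.14) × 17.7 / [2670 × (1 + 0.0986 × 17.7)] = 7.27×10^7 / 7330 = 9922 m³.
Food-to-microorganism ratio F/M = Q S₀ / (V X) = 2090 × 3170 / (9922 × 2670) = 0.2501 d⁻¹.

F/M ≈ 0.250 d⁻¹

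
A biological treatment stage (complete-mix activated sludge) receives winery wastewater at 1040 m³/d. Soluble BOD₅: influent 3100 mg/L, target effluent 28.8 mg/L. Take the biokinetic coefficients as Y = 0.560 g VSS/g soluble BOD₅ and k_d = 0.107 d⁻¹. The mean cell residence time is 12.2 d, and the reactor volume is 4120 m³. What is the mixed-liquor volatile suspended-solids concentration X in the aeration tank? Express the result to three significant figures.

X ≈ 2300 mg/L

X = Y·Q·ΔS·θ_c / [V·(1 + k_d θ_c)] = 0.560 × 1040 × (3100 − 28.8) × 12.2 / [4120 × (1 + 0.107 × 12.2)] = 2297 mg/L.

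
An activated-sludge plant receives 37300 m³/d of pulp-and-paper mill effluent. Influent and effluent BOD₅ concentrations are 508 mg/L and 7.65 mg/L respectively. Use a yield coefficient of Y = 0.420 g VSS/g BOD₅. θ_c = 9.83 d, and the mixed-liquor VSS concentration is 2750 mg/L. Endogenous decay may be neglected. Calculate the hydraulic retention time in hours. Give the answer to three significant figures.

V·X = Y·Q·ΔS·θ_c gives V = 0.420 × 37300 × (508 − 7.65) × 9.83 / 2750 = 28019 m³.
τ = V/Q = 28019/37300 = 0.7512 d, or 18.03 h.

τ ≈ 18.0 h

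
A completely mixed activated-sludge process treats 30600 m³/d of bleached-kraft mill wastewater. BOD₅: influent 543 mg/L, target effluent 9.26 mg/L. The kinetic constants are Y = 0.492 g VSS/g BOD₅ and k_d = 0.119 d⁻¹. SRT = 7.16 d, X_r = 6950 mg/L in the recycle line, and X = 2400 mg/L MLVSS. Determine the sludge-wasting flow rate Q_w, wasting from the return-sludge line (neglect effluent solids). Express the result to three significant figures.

From the SRT design equation V = Y Q (S₀−S) θ_c / [X (1 + k_d θ_c)] = 0.492 × 30600 × (543 − 9.26) × 7.16 / [2400 × (1 + 0.119 × 7.16)] = 5.75×10^7 / 4445 = 12944 m³.
Wasting from the return line (neglecting effluent solids): Q_w = V·X / (θ_c·X_r) = 12944 × 2400 / (7.16 × 6950) = 624.3 m³/d.

Q_w ≈ 624 m³/d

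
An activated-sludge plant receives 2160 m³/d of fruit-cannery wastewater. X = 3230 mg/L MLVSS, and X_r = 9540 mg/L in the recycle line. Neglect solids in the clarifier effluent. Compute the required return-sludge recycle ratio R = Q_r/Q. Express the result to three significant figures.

R ≈ 0.512

Mass balance around the secondary clarifier (neglecting effluent solids): R = X / (X_r − X) = 3230 / (9540 − 3230) = 0.5119.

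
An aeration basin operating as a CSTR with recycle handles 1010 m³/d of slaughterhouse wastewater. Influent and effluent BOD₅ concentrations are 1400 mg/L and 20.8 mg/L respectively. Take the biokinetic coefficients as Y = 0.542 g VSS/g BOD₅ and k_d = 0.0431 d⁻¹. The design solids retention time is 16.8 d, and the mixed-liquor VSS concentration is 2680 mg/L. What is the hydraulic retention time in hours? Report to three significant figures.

τ ≈ 65.2 h

Rearranging the biomass balance for a CMAS with decay, V = Y·Q·ΔS·θ_c / [X·(1+k_d θ_c)] = 0.542 × 1010 × (1400 − 20.8) × 16.8 / [2680 × (1 + 0.0431 × 16.8)] = 1.27×10^7 / 4621 = 2745 m³.
τ = V/Q = 2745/1010 = 2.718 d, or 65.23 h.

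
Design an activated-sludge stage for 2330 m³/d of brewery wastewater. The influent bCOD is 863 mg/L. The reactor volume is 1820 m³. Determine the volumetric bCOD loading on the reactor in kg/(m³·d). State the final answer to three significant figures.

Applied bCOD load per unit volume = Q·S₀/V = (2330 × 863/1000)/1820 = 1.105 kg bCOD·m⁻³·d⁻¹.

L_v ≈ 1.10 kg bCOD/(m³·d)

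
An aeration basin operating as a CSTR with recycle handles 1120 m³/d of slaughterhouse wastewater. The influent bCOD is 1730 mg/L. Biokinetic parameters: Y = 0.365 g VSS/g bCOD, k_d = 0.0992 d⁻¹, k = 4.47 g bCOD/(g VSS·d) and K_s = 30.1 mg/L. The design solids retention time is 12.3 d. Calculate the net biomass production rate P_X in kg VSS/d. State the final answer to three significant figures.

P_X ≈ 318 kg VSS/d

For a completely mixed reactor with recycle the Lawrence–McCarty relation gives S = K_s·(1 + k_d·θ_c) / [θ_c·(Y·k − k_d) − 1] = 30.1 × (1 + 0.0992 × 12.3) / [12.3 × (0.365 × 4.47 − 0.0992) − 1] = 66.83 / 17.85 = 3.744 mg/L.
Correct the yield for decay: Y_obs = Y/(1 + k_d θ_c) = 0.365 / (1 + 0.0992 × 12.3) = 0.365 / 2.220 = 0.1644.
Q·(S₀ − S) = 1120 × (1730 − 3.74) × 10⁻³ = 1933 kg/d removed.
So the net sludge growth is P_X = 0.1644 × 1933 = 317.9 kg VSS/d.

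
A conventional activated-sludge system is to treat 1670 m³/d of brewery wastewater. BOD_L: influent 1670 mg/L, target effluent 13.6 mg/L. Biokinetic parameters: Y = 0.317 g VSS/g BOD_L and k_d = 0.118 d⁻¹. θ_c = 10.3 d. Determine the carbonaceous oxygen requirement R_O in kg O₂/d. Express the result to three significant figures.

R_O ≈ 2200 kg O₂/d

The observed yield is Y_obs = Y/(1 + k_d·θ_c) = 0.317 / (1 + 0.118 × 10.3) = 0.317 / 2.215 = 0.1431 g VSS per g BOD_L removed.
Mass of BOD_L removed per day: Q(S₀ − S) = 1670 × 1656 g/m³ = 2766 kg/d.
Net sludge production P_X = 0.1431 × 2766 = 395.8 kg VSS/d.
R_O = Q·ΔS − 1.42 P_X = 2766 − 562.1 = 2204 kg O₂/d.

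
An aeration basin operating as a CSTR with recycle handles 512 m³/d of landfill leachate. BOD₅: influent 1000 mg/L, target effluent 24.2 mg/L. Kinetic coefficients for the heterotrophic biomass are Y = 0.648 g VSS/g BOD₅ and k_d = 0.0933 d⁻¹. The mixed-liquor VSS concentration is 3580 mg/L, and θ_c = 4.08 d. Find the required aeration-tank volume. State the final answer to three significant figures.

From the SRT design equation V = Y Q (S₀−S) θ_c / [X (1 + k_d θ_c)] = 0.648 × 512 × (1000 − 24.2) × 4.08 / [3580 × (1 + 0.0933 × 4.08)] = 1.32×10^6 / 4943 = 267.2 m³.

V ≈ 267 m³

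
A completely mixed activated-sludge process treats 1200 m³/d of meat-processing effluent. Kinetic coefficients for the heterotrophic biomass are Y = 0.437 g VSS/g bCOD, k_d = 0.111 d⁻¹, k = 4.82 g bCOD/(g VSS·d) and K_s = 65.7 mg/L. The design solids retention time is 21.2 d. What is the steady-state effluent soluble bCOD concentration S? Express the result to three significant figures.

S ≈ 5.33 mg/L

For a completely mixed reactor with recycle the Lawrence–McCarty relation gives S = K_s·(1 + k_d·θ_c) / [θ_c·(Y·k − k_d) − 1] = 65.7 × (1 + 0.111 × 21.2) / [21.2 × (0.437 × 4.82 − 0.111) − 1] = 220.3 / 41.30 = 5.334 mg/L.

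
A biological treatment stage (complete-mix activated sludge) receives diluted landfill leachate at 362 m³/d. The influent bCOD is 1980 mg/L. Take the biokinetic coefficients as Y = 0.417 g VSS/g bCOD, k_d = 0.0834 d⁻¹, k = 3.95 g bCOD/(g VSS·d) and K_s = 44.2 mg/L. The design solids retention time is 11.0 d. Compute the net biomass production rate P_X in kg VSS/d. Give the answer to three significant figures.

P_X ≈ 155 kg VSS/d

From the Monod/SRT balance for a CMAS, S = K_s·(1+k_d θ_c)/[θ_c·(Y k − k_d) − 1] = 44.2 × (1 + 0.0834 × 11.0) / [11.0 × (0.417 × 3.95 − 0.0834) − 1] = 84.75 / 16.20 = 5.231 mg/L.
Y_obs = Y / (1 + k_d θ_c) = 0.417 / (1 + 0.0834 × 11.0) = 0.417 / 1.917 = 0.2175.
Substrate removed = Q·(S₀ − S) = 362 m³/d × (1980 − 5.23) g/m³ = 7.15×10^5 g/d = 714.9 kg/d.
Net biomass production P_X = Y_obs × Q·(S₀ − S) = 0.2175 × 714.9 = 155.5 kg VSS/d.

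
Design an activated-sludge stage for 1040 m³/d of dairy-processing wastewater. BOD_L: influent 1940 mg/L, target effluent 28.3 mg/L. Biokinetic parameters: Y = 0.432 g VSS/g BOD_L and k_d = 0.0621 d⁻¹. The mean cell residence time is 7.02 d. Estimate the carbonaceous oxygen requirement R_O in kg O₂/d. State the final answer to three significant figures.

Y_obs = Y / (1 + k_d θ_c) = 0.432 / (1 + 0.0621 × 7.02) = 0.432 / 1.436 = 0.3008.
Q·(S₀ − S) = 1040 × (1940 − 28.3) × 10⁻³ = 1988 kg/d removed.
Biomass synthesised: P_X = Y_obs × 1988 = 598.1 kg VSS/d.
R_O = Q·ΔS − 1.42 P_X = 1988 − 849.4 = 1139 kg O₂/d.

R_O ≈ 1140 kg O₂/d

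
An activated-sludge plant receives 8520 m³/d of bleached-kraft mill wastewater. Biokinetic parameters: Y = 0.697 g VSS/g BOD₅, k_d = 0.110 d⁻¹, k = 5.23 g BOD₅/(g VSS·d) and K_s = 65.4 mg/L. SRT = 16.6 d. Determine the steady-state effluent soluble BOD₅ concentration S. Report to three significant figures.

For a completely mixed reactor with recycle the Lawrence–McCarty relation gives S = K_s·(1 + k_d·θ_c) / [θ_c·(Y·k − k_d) − 1] = 65.4 × (1 + 0.110 × 16.6) / [16.6 × (0.697 × 5.23 − 0.110) − 1] = 184.8 / 57.69 = 3.204 mg/L.

S ≈ 3.20 mg/L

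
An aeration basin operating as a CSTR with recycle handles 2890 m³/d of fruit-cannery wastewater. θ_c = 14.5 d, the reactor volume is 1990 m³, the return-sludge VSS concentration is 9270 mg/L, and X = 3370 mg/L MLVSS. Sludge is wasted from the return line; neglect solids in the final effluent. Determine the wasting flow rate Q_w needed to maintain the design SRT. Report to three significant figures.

θ_c = V·X/(Q_w·X_r) when wasting from the recycle, so Q_w = V·X/(θ_c·X_r) = 1990 × 3370 / (14.5 × 9270) = 49.89 m³/d.

Q_w ≈ 49.9 m³/d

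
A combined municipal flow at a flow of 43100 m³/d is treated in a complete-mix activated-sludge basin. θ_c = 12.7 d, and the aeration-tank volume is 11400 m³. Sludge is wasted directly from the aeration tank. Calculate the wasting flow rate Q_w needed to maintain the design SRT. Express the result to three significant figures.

Wasting from the aeration tank: Q_w = V / θ_c = 11400 / 12.7 = 897.6 m³/d.

Q_w ≈ 898 m³/d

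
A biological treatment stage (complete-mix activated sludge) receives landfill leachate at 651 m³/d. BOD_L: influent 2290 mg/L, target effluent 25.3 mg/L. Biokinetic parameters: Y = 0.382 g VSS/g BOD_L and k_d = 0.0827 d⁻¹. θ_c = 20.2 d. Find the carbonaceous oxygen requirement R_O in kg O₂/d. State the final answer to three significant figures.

Correct the yield for decay: Y_obs = Y/(1 + k_d θ_c) = 0.382 / (1 + 0.0827 × 20.2) = 0.382 / 2.671 = 0.1430.
Q·(S₀ − S) = 651 × (2290 − 25.3) × 10⁻³ = 1474 kg/d removed.
Biomass synthesised: P_X = Y_obs × 1474 = 210.9 kg VSS/d.
R_O = Q·ΔS − 1.42 P_X = 1474 − 299.5 = 1175 kg O₂/d.

R_O ≈ 1170 kg O₂/d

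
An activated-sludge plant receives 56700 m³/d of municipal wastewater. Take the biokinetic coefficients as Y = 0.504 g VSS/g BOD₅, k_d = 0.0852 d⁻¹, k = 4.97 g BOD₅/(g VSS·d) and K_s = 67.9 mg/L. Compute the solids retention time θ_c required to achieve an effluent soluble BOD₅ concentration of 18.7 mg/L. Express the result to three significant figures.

θ_c ≈ 2.19 d

Specific growth rate at S = 18.7 mg/L: μ = YkS/(K_s+S) = 0.504·4.97·18.7/(67.9+18.7) = 0.5409 d⁻¹.
Then 1/θ_c = μ − k_d = 0.5409 − 0.0852 = 0.4557 d⁻¹, giving θ_c = 2.194 d.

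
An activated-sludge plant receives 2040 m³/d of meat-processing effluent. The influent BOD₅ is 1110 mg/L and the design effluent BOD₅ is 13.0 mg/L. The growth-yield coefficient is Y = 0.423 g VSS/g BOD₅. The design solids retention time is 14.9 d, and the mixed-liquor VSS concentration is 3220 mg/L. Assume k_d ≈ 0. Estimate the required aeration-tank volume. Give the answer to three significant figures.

V ≈ 4380 m³

V·X = Y·Q·ΔS·θ_c gives V = 0.423 × 2040 × (1110 − 13.0) × 14.9 / 3220 = 4380 m³.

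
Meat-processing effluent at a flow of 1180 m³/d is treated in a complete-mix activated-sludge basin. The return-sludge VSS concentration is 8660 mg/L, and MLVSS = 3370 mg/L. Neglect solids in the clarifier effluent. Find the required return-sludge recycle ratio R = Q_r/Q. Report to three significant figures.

Solids balance on the clarifier gives (1+R)X = R·X_r, so R = X/(X_r − X) = 3370 / (8660 − 3370) = 0.6371.

R ≈ 0.637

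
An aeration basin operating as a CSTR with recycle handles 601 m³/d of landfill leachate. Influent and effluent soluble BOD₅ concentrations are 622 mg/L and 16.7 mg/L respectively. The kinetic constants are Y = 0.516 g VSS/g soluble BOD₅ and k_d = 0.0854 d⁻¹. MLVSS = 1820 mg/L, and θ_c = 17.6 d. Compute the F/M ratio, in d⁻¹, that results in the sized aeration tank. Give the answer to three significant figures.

Steady-state biomass mass balance: V·X·(1 + k_d·θ_c) = Y·Q·(S₀ − S)·θ_c, so V = 0.516 × 601 × (622 − 16.7) × 17.6 / [1820 × (1 + 0.0854 × 17.6)] = 3.3×10^6 / 4556 = 725.2 m³.
F/M = applied load / biomass = Q·S₀/(V·X) = 601 × 622 / (725.2 × 1820) = 0.2832 d⁻¹.

F/M ≈ 0.283 d⁻¹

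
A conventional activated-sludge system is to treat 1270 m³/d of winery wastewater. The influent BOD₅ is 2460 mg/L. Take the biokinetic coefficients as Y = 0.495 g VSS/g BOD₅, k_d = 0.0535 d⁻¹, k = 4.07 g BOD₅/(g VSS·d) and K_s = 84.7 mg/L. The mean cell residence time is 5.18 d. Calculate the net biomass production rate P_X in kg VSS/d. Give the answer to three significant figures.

Effluent substrate depends only on kinetics and SRT: S = K_s(1 + k_d θ_c) / [θ_c(Yk − k_d) − 1] = 84.7 × (1 + 0.0535 × 5.18) / [5.18 × (0.495 × 4.07 − 0.0535) − 1] = 108.2 / 9.159 = 11.81 mg/L.
Y_obs = Y / (1 + k_d θ_c) = 0.495 / (1 + 0.0535 × 5.18) = 0.495 / 1.277 = 0.3876.
Q·(S₀ − S) = 1270 × (2460 − 11.8) × 10⁻³ = 3109 kg/d removed.
Net biomass production P_X = Y_obs × Q·(S₀ − S) = 0.3876 × 3109 = 1205 kg VSS/d.

P_X ≈ 1210 kg VSS/d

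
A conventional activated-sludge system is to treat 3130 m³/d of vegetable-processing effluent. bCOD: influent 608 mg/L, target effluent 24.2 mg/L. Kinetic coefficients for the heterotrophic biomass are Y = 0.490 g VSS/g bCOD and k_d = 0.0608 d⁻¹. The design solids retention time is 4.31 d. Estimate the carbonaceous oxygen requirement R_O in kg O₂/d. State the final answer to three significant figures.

Observed yield with endogenous decay: Y_obs = Y / (1 + k_d·θ_c) = 0.490 / (1 + 0.0608 × 4.31) = 0.490 / 1.262 = 0.3883 g VSS/g bCOD.
Substrate removed = Q·(S₀ − S) = 3130 m³/d × (608 − 24.2) g/m³ = 1.83×10^6 g/d = 1827 kg/d.
Biomass synthesised: P_X = Y_obs × 1827 = 709.5 kg VSS/d.
R_O = Q·ΔS − 1.42 P_X = 1827 − 1007 = 819.9 kg O₂/d.

R_O ≈ 820 kg O₂/d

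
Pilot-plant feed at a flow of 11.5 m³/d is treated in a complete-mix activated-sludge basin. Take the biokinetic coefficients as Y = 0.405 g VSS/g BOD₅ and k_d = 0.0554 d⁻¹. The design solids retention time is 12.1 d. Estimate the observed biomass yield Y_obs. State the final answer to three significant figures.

Observed yield with endogenous decay: Y_obs = Y / (1 + k_d·θ_c) = 0.405 / (1 + 0.0554 × 12.1) = 0.405 / 1.670 = 0.2425 g VSS/g BOD₅.

Y_obs ≈ 0.242 g VSS/g BOD₅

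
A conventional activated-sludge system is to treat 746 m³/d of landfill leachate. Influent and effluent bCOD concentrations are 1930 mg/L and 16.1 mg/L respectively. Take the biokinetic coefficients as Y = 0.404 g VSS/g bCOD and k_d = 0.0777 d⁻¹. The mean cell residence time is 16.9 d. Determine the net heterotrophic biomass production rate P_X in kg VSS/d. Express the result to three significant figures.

P_X ≈ 249 kg VSS/d

The observed yield is Y_obs = Y/(1 + k_d·θ_c) = 0.404 / (1 + 0.0777 × 16.9) = 0.404 / 2.313 = 0.1747 g VSS per g bCOD removed.
Substrate removed = Q·(S₀ − S) = 746 m³/d × (1930 − 16.1) g/m³ = 1.43×10^6 g/d = 1428 kg/d.
P_X = Y_obs · Q(S₀ − S) = 0.1747 × 1428 = 249.4 kg VSS/d.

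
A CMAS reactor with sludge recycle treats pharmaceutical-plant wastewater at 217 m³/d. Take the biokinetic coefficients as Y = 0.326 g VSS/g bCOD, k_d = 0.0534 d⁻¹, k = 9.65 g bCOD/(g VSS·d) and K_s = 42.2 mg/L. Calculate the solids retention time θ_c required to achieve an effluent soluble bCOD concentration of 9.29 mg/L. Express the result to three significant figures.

Specific growth rate at S = 9.29 mg/L: μ = YkS/(K_s+S) = 0.326·9.65·9.29/(42.2+9.29) = 0.5676 d⁻¹.
θ_c = 1/(μ − k_d) = 1/(0.5676 − 0.0534) = 1/0.5142 = 1.945 d.

θ_c ≈ 1.94 d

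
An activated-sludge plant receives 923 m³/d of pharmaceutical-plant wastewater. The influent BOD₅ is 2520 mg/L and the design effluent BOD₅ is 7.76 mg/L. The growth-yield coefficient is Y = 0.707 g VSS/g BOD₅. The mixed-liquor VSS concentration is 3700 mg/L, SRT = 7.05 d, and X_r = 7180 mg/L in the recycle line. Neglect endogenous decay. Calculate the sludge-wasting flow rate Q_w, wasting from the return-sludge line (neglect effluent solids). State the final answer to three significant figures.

Q_w ≈ 228 m³/d

V·X = Y·Q·ΔS·θ_c gives V = 0.707 × 923 × (2520 − 7.76) × 7.05 / 3700 = 3124 m³.
θ_c = V·X/(Q_w·X_r) when wasting from the recycle, so Q_w = V·X/(θ_c·X_r) = 3124 × 3700 / (7.05 × 7180) = 228.3 m³/d.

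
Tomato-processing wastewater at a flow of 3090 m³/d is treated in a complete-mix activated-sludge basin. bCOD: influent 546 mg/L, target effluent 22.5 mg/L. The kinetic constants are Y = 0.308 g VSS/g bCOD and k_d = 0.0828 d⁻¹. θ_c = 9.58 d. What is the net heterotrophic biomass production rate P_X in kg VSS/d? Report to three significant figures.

The observed yield is Y_obs = Y/(1 + k_d·θ_c) = 0.308 / (1 + 0.0828 × 9.58) = 0.308 / 1.793 = 0.1718 g VSS per g bCOD removed.
Q·(S₀ − S) = 3090 × (546 − 22.5) × 10⁻³ = 1618 kg/d removed.
So the net sludge growth is P_X = 0.1718 × 1618 = 277.8 kg VSS/d.

P_X ≈ 278 kg VSS/d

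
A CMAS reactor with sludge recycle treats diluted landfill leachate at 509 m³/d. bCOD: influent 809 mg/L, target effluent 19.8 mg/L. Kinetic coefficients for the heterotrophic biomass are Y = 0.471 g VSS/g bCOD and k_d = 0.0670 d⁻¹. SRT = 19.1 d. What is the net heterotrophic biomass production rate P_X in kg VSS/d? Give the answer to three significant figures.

The observed yield is Y_obs = Y/(1 + k_d·θ_c) = 0.471 / (1 + 0.0670 × 19.1) = 0.471 / 2.280 = 0.2066 g VSS per g bCOD removed.
Substrate removed = Q·(S₀ − S) = 509 m³/d × (809 − 19.8) g/m³ = 4.02×10^5 g/d = 401.7 kg/d.
Net biomass production P_X = Y_obs × Q·(S₀ − S) = 0.2066 × 401.7 = 82.99 kg VSS/d.

P_X ≈ 83.0 kg VSS/d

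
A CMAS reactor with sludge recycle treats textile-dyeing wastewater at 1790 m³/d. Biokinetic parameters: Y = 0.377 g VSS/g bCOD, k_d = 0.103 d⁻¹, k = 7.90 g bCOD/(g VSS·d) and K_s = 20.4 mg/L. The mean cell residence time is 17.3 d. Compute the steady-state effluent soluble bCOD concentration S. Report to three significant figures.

From the Monod/SRT balance for a CMAS, S = K_s·(1+k_d θ_c)/[θ_c·(Y k − k_d) − 1] = 20.4 × (1 + 0.103 × 17.3) / [17.3 × (0.377 × 7.90 − 0.103) − 1] = 56.75 / 48.74 = 1.164 mg/L.

S ≈ 1.16 mg/L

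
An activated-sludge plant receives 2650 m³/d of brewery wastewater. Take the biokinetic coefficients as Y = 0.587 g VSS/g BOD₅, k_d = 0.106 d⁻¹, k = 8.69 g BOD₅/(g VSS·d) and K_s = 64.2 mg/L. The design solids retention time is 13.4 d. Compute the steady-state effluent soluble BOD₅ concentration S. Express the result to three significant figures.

From the Monod/SRT balance for a CMAS, S = K_s·(1+k_d θ_c)/[θ_c·(Y k − k_d) − 1] = 64.2 × (1 + 0.106 × 13.4) / [13.4 × (0.587 × 8.69 − 0.106) − 1] = 155.4 / 65.93 = 2.357 mg/L.

S ≈ 2.36 mg/L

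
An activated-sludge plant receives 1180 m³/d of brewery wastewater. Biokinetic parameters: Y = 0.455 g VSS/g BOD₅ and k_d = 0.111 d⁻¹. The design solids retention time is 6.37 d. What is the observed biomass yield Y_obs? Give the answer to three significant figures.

Y_obs ≈ 0.267 g VSS/g BOD₅

Y_obs = Y / (1 + k_d θ_c) = 0.455 / (1 + 0.111 × 6.37) = 0.455 / 1.707 = 0.2665.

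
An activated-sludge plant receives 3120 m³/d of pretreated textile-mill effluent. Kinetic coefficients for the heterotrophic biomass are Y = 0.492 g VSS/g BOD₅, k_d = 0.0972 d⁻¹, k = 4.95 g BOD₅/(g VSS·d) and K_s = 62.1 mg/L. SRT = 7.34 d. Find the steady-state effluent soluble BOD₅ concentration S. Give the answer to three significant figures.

For a completely mixed reactor with recycle the Lawrence–McCarty relation gives S = K_s·(1 + k_d·θ_c) / [θ_c·(Y·k − k_d) − 1] = 62.1 × (1 + 0.0972 × 7.34) / [7.34 × (0.492 × 4.95 − 0.0972) − 1] = 106.4 / 16.16 = 6.584 mg/L.

S ≈ 6.58 mg/L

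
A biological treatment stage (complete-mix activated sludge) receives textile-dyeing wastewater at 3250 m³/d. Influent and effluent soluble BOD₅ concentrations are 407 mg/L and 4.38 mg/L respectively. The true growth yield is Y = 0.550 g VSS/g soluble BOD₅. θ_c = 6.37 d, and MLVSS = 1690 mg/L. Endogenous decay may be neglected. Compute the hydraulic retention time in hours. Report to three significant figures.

With k_d = 0 the design equation reduces to V = Y Q (S₀−S) θ_c / X = 0.550 × 3250 × (407 − 4.38) × 6.37 / 1690 = 2713 m³.
τ = V/Q = 2713/3250 = 0.8347 d, or 20.03 h.

τ ≈ 20.0 h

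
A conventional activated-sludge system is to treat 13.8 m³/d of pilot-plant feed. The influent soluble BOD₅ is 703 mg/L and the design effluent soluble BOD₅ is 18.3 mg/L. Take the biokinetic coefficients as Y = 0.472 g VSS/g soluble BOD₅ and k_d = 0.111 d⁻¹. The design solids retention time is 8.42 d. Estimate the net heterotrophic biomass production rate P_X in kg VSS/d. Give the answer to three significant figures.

Correct the yield for decay: Y_obs = Y/(1 + k_d θ_c) = 0.472 / (1 + 0.111 × 8.42) = 0.472 / 1.935 = 0.2440.
ΔS = 703 − 18.3 = 684.7 mg/L, so the substrate removal rate is 13.8 × 684.7/1000 = 9.449 kg soluble BOD₅/d.
Biomass produced: P_X = Y_obs·Q·ΔS = 0.2440 × 9.449 ≈ 2.305 kg VSS/d.

P_X ≈ 2.31 kg VSS/d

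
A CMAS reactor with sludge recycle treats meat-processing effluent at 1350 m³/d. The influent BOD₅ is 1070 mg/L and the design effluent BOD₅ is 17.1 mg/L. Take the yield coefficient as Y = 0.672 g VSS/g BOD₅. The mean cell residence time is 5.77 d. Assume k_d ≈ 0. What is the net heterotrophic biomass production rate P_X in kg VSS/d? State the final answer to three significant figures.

Since k_d ≈ 0, Y_obs = Y = 0.672 g VSS/g BOD₅.
Mass of BOD₅ removed per day: Q(S₀ − S) = 1350 × 1053 g/m³ = 1421 kg/d.
P_X = Y_obs · Q(S₀ − S) = 0.6720 × 1421 = 955.2 kg VSS/d.

P_X ≈ 955 kg VSS/d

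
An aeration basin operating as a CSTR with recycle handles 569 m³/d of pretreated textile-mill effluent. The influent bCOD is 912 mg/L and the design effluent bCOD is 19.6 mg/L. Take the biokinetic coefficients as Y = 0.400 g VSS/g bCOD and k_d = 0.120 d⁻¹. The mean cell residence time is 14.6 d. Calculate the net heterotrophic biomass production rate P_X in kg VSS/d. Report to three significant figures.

Correct the yield for decay: Y_obs = Y/(1 + k_d θ_c) = 0.400 / (1 + 0.120 × 14.6) = 0.400 / 2.752 = 0.1453.
Substrate removed = Q·(S₀ − S) = 569 m³/d × (912 − 19.6) g/m³ = 5.08×10^5 g/d = 507.8 kg/d.
P_X = Y_obs · Q(S₀ − S) = 0.1453 × 507.8 = 73.80 kg VSS/d.

P_X ≈ 73.8 kg VSS/d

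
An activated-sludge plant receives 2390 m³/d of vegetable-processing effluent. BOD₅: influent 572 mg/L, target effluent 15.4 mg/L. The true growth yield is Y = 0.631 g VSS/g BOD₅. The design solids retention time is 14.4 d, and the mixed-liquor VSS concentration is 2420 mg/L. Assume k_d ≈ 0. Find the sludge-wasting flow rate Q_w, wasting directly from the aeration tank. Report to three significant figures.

Biomass mass balance (decay neglected): V·X = Y·Q·(S₀ − S)·θ_c, so V = 0.631 × 2390 × (572 − 15.4) × 14.4 / 2420 = 4995 m³.
With mixed-liquor wasting, θ_c = V/Q_w, so Q_w = V/θ_c = 4995/14.4 = 346.9 m³/d.

Q_w ≈ 347 m³/d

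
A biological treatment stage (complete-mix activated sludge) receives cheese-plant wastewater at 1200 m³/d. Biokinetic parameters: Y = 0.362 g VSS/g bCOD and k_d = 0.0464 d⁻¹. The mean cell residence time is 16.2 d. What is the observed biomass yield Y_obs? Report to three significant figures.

Y_obs ≈ 0.207 g VSS/g bCOD

Y_obs = Y / (1 + k_d θ_c) = 0.362 / (1 + 0.0464 × 16.2) = 0.362 / 1.752 = 0.2067.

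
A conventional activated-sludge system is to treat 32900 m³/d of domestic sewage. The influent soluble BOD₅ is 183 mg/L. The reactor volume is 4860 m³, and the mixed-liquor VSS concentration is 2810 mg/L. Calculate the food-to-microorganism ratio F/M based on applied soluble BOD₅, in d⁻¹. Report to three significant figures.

F/M ≈ 0.441 d⁻¹

F/M = applied load / biomass = Q·S₀/(V·X) = 32900 × 183 / (4860 × 2810) = 0.4409 d⁻¹.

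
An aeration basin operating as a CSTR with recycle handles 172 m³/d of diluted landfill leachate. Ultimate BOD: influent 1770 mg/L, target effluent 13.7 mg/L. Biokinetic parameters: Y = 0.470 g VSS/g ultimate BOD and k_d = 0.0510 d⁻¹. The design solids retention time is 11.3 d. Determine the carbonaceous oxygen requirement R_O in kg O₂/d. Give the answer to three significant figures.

Correct the yield for decay: Y_obs = Y/(1 + k_d θ_c) = 0.470 / (1 + 0.0510 × 11.3) = 0.470 / 1.576 = 0.2982.
Mass of ultimate BOD removed per day: Q(S₀ − S) = 172 × 1756 g/m³ = 302.1 kg/d.
Net sludge production P_X = 0.2982 × 302.1 = 90.07 kg VSS/d.
R_O = Q·(S₀ − S) − 1.42·P_X = 302.1 − 1.42 × 90.07 = 174.2 kg O₂/d.

R_O ≈ 174 kg O₂/d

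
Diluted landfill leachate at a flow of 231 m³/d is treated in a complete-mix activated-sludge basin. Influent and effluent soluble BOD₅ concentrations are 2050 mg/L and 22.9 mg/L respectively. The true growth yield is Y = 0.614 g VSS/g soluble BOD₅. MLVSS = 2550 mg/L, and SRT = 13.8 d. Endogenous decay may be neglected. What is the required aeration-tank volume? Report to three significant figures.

V ≈ 1560 m³

V·X = Y·Q·ΔS·θ_c gives V = 0.614 × 231 × (2050 − 22.9) × 13.8 / 2550 = 1556 m³.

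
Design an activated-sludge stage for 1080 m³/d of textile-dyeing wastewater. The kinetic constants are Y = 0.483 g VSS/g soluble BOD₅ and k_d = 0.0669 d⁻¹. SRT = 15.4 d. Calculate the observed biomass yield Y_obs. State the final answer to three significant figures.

Observed yield with endogenous decay: Y_obs = Y / (1 + k_d·θ_c) = 0.483 / (1 + 0.0669 × 15.4) = 0.483 / 2.030 = 0.2379 g VSS/g soluble BOD₅.

Y_obs ≈ 0.238 g VSS/g soluble BOD₅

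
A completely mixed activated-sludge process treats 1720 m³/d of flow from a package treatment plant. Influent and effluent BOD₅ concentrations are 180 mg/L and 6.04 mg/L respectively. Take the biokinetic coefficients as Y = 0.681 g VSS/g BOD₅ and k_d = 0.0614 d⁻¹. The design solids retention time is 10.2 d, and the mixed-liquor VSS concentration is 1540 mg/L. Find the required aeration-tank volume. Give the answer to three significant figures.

Steady-state biomass mass balance: V·X·(1 + k_d·θ_c) = Y·Q·(S₀ − S)·θ_c, so V = 0.681 × 1720 × (180 − 6.04) × 10.2 / [1540 × (1 + 0.0614 × 10.2)] = 2.08×10^6 / 2504 = 829.9 m³.

V ≈ 830 m³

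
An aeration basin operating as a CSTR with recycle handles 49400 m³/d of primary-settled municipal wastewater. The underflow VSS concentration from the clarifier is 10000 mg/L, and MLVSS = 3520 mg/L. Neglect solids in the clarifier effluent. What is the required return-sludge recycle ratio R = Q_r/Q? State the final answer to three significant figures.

Solids balance on the clarifier gives (1+R)X = R·X_r, so R = X/(X_r − X) = 3520 / (10000 − 3520) = 0.5432.

R ≈ 0.543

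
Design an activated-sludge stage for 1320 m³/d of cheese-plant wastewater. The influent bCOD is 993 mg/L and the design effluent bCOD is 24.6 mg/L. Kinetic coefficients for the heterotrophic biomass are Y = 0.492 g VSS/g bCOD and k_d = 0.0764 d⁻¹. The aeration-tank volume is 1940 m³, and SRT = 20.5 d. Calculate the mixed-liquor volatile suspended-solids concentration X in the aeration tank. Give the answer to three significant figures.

X = Y·Q·ΔS·θ_c / [V·(1 + k_d θ_c)] = 0.492 × 1320 × (993 − 24.6) × 20.5 / [1940 × (1 + 0.0764 × 20.5)] = 2590 mg/L.

X ≈ 2590 mg/L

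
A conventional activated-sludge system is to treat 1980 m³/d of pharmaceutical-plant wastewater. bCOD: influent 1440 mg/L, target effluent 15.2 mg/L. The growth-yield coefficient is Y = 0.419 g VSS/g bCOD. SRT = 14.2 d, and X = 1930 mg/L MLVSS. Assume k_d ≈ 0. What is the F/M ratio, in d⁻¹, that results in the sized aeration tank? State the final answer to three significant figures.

With k_d = 0 the design equation reduces to V = Y Q (S₀−S) θ_c / X = 0.419 × 1980 × (1440 − 15.2) × 14.2 / 1930 = 8697 m³.
F/M = applied load / biomass = Q·S₀/(V·X) = 1980 × 1440 / (8697 × 1930) = 0.1699 d⁻¹.

F/M ≈ 0.170 d⁻¹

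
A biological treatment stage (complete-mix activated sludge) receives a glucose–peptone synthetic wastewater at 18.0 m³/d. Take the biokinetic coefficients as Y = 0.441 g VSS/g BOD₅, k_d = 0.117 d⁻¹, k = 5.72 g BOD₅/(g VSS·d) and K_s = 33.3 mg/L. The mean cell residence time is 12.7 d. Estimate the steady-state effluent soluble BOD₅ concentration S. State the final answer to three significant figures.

From the Monod/SRT balance for a CMAS, S = K_s·(1+k_d θ_c)/[θ_c·(Y k − k_d) − 1] = 33.3 × (1 + 0.117 × 12.7) / [12.7 × (0.441 × 5.72 − 0.117) − 1] = 82.78 / 29.55 = 2.801 mg/L.

S ≈ 2.80 mg/L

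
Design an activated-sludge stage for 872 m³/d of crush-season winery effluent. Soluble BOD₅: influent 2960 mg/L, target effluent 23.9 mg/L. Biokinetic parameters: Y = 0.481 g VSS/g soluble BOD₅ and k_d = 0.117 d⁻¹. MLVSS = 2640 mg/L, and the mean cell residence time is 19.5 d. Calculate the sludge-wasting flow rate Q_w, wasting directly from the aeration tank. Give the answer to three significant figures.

Q_w ≈ 142 m³/d

From the SRT design equation V = Y Q (S₀−S) θ_c / [X (1 + k_d θ_c)] = 0.481 × 872 × (2960 − 23.9) × 19.5 / [2640 × (1 + 0.117 × 19.5)] = 2.4×10^7 / 8663 = 2772 m³.
For wasting at MLVSS concentration, Q_w = V/θ_c = 2772/19.5 = 142.2 m³/d.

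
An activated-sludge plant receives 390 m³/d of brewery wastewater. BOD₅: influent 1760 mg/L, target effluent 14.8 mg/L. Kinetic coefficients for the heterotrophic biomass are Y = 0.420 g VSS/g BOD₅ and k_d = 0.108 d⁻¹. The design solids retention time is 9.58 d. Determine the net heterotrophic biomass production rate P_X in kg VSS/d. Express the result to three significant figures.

P_X ≈ 140 kg VSS/d

Y_obs = Y / (1 + k_d θ_c) = 0.420 / (1 + 0.108 × 9.58) = 0.420 / 2.035 = 0.2064.
Mass of BOD₅ removed per day: Q(S₀ − S) = 390 × 1745 g/m³ = 680.6 kg/d.
P_X = Y_obs · Q(S₀ − S) = 0.2064 × 680.6 = 140.5 kg VSS/d.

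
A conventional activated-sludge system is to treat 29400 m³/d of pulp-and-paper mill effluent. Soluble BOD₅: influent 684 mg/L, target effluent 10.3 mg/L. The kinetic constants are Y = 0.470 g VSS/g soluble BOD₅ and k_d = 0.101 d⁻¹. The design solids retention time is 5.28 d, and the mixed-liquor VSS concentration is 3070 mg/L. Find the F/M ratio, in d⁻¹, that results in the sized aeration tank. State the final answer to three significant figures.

F/M ≈ 0.627 d⁻¹

From the SRT design equation V = Y Q (S₀−S) θ_c / [X (1 + k_d θ_c)] = 0.470 × 29400 × (684 − 10.3) × 5.28 / [3070 × (1 + 0.101 × 5.28)] = 4.92×10^7 / 4707 = 10442 m³.
F/M = applied load / biomass = Q·S₀/(V·X) = 29400 × 684 / (10442 × 3070) = 0.6273 d⁻¹.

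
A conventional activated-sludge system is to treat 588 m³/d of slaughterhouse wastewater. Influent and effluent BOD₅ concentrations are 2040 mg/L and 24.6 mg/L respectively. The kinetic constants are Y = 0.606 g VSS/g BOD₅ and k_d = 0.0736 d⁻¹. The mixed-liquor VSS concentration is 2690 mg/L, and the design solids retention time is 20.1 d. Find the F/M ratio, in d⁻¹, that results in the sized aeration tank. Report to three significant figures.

F/M ≈ 0.206 d⁻¹

From the SRT design equation V = Y Q (S₀−S) θ_c / [X (1 + k_d θ_c)] = 0.606 × 588 × (2040 − 24.6) × 20.1 / [2690 × (1 + 0.0736 × 20.1)] = 1.44×10^7 / 6669 = 2164 m³.
F/M = Q·S₀ / (V·X) = 588 × 2040 / (2164 × 2690) = 0.2060 g BOD₅·(g VSS·d)⁻¹.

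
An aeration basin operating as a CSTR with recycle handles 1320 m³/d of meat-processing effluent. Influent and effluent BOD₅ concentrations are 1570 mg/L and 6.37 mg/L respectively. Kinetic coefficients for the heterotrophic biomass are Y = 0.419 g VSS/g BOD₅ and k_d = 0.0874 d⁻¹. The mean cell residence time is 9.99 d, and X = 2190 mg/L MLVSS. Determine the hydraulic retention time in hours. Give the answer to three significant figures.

Steady-state biomass mass balance: V·X·(1 + k_d·θ_c) = Y·Q·(S₀ − S)·θ_c, so V = 0.419 × 1320 × (1570 − 6.37) × 9.99 / [2190 × (1 + 0.0874 × 9.99)] = 8.64×10^6 / 4102 = 2106 m³.
HRT = V/Q = 2106 m³ / 1320 m³·d⁻¹ = 1.596 d × 24 = 38.29 h.

τ ≈ 38.3 h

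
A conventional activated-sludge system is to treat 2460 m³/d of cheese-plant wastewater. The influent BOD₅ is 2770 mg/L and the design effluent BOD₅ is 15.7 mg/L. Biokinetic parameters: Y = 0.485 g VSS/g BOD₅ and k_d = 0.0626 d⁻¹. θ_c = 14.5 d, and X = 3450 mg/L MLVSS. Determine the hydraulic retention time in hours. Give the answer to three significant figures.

From the SRT design equation V = Y Q (S₀−S) θ_c / [X (1 + k_d θ_c)] = 0.485 × 2460 × (2770 − 15.7) × 14.5 / [3450 × (1 + 0.0626 × 14.5)] = 4.76×10^7 / 6582 = 7240 m³.
Hydraulic retention time τ = V/Q = 7240 / 2460 = 2.943 d = 70.63 h.

τ ≈ 70.6 h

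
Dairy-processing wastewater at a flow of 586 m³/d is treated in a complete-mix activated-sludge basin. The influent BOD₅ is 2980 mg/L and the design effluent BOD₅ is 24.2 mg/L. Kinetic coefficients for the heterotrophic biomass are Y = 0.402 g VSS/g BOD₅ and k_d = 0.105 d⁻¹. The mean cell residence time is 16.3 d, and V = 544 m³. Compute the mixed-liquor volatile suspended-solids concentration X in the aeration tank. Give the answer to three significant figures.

X = Y·Q·ΔS·θ_c / [V·(1 + k_d θ_c)] = 0.402 × 586 × (2980 − 24.2) × 16.3 / [544 × (1 + 0.105 × 16.3)] = 7694 mg/L.

X ≈ 7690 mg/L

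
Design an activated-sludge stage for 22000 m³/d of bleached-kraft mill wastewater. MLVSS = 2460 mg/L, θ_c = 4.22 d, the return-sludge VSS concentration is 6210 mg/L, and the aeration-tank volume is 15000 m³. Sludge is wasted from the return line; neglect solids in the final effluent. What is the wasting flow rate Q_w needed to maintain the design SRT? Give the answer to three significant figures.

θ_c = V·X/(Q_w·X_r) when wasting from the recycle, so Q_w = V·X/(θ_c·X_r) = 15000 × 2460 / (4.22 × 6210) = 1408 m³/d.

Q_w ≈ 1410 m³/d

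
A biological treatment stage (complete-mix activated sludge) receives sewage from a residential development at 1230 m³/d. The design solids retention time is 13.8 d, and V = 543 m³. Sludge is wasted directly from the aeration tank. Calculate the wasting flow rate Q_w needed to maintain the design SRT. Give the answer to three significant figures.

For wasting at MLVSS concentration, Q_w = V/θ_c = 543.0/13.8 = 39.35 m³/d.

Q_w ≈ 39.3 m³/d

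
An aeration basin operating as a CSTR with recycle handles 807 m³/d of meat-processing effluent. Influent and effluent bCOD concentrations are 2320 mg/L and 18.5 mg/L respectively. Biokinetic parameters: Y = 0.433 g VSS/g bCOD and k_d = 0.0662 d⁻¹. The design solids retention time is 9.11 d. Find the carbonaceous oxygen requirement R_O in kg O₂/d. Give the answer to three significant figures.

Y_obs = Y / (1 + k_d θ_c) = 0.433 / (1 + 0.0662 × 9.11) = 0.433 / 1.603 = 0.2701.
ΔS = 2320 − 18.5 = 2302 mg/L, so the substrate removal rate is 807 × 2302/1000 = 1857 kg bCOD/d.
Net sludge production P_X = 0.2701 × 1857 = 501.7 kg VSS/d.
Carbonaceous O₂ demand = substrate oxidised − cell-mass equivalent = 1857 − 1.42 × 501.7 = 1145 kg O₂/d.

R_O ≈ 1140 kg O₂/d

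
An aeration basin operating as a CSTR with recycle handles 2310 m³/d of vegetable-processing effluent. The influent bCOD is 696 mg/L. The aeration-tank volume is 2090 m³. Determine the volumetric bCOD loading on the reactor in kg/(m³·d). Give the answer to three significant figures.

L_v = Q S₀ / V = 2310 × 696 × 10⁻³ / 2090 = 0.7693 kg/(m³·d).

L_v ≈ 0.769 kg bCOD/(m³·d)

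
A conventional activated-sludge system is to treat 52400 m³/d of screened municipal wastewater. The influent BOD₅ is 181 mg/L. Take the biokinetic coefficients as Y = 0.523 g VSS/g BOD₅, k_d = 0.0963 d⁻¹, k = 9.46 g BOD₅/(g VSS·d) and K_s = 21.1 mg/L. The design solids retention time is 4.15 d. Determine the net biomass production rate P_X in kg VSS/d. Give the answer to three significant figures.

For a completely mixed reactor with recycle the Lawrence–McCarty relation gives S = K_s·(1 + k_d·θ_c) / [θ_c·(Y·k − k_d) − 1] = 21.1 × (1 + 0.0963 × 4.15) / [4.15 × (0.523 × 9.46 − 0.0963) − 1] = 29.53 / 19.13 = 1.544 mg/L.
Observed yield with endogenous decay: Y_obs = Y / (1 + k_d·θ_c) = 0.523 / (1 + 0.0963 × 4.15) = 0.523 / 1.400 = 0.3737 g VSS/g BOD₅.
Q·(S₀ − S) = 52400 × (181 − 1.54) × 10⁻³ = 9404 kg/d removed.
Biomass produced: P_X = Y_obs·Q·ΔS = 0.3737 × 9404 ≈ 3514 kg VSS/d.

P_X ≈ 3510 kg VSS/d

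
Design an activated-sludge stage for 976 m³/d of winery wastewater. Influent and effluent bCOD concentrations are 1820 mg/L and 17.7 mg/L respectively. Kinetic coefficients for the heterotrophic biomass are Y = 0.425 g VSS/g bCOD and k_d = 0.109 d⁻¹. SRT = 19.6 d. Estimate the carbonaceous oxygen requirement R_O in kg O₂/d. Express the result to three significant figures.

R_O ≈ 1420 kg O₂/d

Correct the yield for decay: Y_obs = Y/(1 + k_d θ_c) = 0.425 / (1 + 0.109 × 19.6) = 0.425 / 3.136 = 0.1355.
ΔS = 1820 − 17.7 = 1802 mg/L, so the substrate removal rate is 976 × 1802/1000 = 1759 kg bCOD/d.
Net sludge production P_X = 0.1355 × 1759 = 238.4 kg VSS/d.
Carbonaceous O₂ demand = substrate oxidised − cell-mass equivalent = 1759 − 1.42 × 238.4 = 1421 kg O₂/d.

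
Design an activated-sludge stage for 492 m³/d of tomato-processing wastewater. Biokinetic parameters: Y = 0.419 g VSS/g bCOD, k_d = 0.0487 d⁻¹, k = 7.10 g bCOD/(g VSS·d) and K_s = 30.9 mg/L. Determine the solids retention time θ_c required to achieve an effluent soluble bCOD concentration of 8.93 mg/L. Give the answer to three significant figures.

Specific growth rate at S = 8.93 mg/L: μ = YkS/(K_s+S) = 0.419·7.10·8.93/(30.9+8.93) = 0.6670 d⁻¹.
θ_c = 1/(μ − k_d) = 1/(0.6670 − 0.0487) = 1/0.6183 = 1.617 d.

θ_c ≈ 1.62 d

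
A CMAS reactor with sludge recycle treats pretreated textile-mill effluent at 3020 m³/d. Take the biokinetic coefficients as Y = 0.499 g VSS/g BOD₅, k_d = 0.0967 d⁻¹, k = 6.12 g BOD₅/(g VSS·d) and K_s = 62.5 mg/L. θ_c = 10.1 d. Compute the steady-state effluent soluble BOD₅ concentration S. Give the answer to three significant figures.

Effluent substrate depends only on kinetics and SRT: S = K_s(1 + k_d θ_c) / [θ_c(Yk − k_d) − 1] = 62.5 × (1 + 0.0967 × 10.1) / [10.1 × (0.499 × 6.12 − 0.0967) − 1] = 123.5 / 28.87 = 4.280 mg/L.

S ≈ 4.28 mg/L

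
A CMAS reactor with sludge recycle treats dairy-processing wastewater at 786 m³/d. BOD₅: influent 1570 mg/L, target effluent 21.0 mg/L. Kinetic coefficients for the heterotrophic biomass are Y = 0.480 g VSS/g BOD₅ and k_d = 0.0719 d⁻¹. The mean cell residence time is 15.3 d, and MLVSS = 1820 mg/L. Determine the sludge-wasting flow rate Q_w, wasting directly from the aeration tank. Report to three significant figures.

Steady-state biomass mass balance: V·X·(1 + k_d·θ_c) = Y·Q·(S₀ − S)·θ_c, so V = 0.480 × 786 × (1570 − 21.0) × 15.3 / [1820 × (1 + 0.0719 × 15.3)] = 8.94×10^6 / 3822 = 2339 m³.
For wasting at MLVSS concentration, Q_w = V/θ_c = 2339/15.3 = 152.9 m³/d.

Q_w ≈ 153 m³/d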